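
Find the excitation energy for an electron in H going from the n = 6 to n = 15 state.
0.317466 eV

The energy levels of a hydrogen-like atom are E_n = -13.6057 eV / n².

Energy at n = 6: E_6 = -13.6057 / 6² = -0.377936111 eV
Energy at n = 15: E_15 = -13.6057 / 15² = -0.060469778 eV

The excitation energy is the difference:
ΔE = E_15 - E_6
ΔE = -0.060469778 - (-0.377936111)
ΔE = 0.317466 eV

Since this is positive, energy must be absorbed (photon absorption).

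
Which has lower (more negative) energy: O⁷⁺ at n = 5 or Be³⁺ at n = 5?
O⁷⁺ at n = 5 (E = -34.831 eV)

Using E_n = -13.6057 Z² / n² eV:

O⁷⁺ (Z = 8) at n = 5:
E = -13.6057 × 8² / 5² = -13.6057 × 64 / 25 = -34.830592 eV

Be³⁺ (Z = 4) at n = 5:
E = -13.6057 × 4² / 5² = -13.6057 × 16 / 25 = -8.707648 eV

Since -34.830592 eV < -8.707648 eV,
O⁷⁺ at n = 5 is more tightly bound (requires more energy to ionize).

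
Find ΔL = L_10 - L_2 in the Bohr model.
8.44e-34 J·s (or 8ℏ)

In the Bohr model, L_n = nℏ where ℏ = 1.0546e-34 J·s.

L_10 = 10ℏ = 1.0546e-33 J·s
L_2 = 2ℏ = 2.1092e-34 J·s

ΔL = L_10 - L_2 = (10 - 2)ℏ = 8ℏ
ΔL = 8 × 1.0546e-34 J·s = 8.44e-34 J·s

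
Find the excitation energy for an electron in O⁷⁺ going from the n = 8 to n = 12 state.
7.56 eV

The energy levels of a hydrogen-like atom are E_n = -13.6057 Z² eV / n².

Energy at n = 8: E_8 = -13.6057 × 8² / 8² = -13.60570 eV
Energy at n = 12: E_12 = -13.6057 × 8² / 12² = -6.04698 eV

The excitation energy is the difference:
ΔE = E_12 - E_8
ΔE = -6.04698 - (-13.60570)
ΔE = 7.56 eV

Since this is positive, energy must be absorbed (photon absorption).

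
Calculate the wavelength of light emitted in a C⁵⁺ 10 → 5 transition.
84.3764 nm

First, find the transition energy using E_n = -13.6057 Z² / n² eV:
E_10 = -13.6057 × 6² / 10² = -4.898052 eV
E_5 = -13.6057 × 6² / 5² = -19.592208 eV

Photon energy: |ΔE| = |E_5 - E_10| = 14.694156 eV

Convert to wavelength using E = hc/λ with hc = 1239.84 eV·nm:
λ = hc/E = 1239.84 eV·nm / 14.694156 eV
λ = 84.3764 nm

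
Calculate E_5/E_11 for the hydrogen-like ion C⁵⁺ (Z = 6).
4.8400

Using E_n = -13.6057 Z² / n² eV with Z = 6:

E_5 = -13.6057 × 6² / 5² = -489.8052 / 25 = -19.5922080000 eV
E_11 = -13.6057 × 6² / 11² = -489.8052 / 121 = -4.0479768595 eV

The ratio is:
E_5/E_11 = (-19.5922080000) / (-4.0479768595)
E_5/E_11 = (-489.8052/25) / (-489.8052/121)
E_5/E_11 = 121/25
E_5/E_11 = 4.8400
(Note: the Z² factors cancel in the ratio.)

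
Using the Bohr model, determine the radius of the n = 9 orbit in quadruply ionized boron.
0.857267 nm (or 8.572671 Å)

The Bohr radius formula is:
r_n = n² a₀ / Z

where a₀ = 0.052917721 nm is the Bohr radius.

For B⁴⁺ (Z = 5) at n = 9:
r_9 = 9² × 0.052917721 nm / 5
r_9 = 81 × 0.052917721 nm / 5
r_9 = 4.2863354 nm / 5
r_9 = 0.857267 nm

The electron orbits at approximately 0.857267 nm from the nucleus.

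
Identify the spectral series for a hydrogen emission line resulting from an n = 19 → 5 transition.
Pfund series

The spectral series in hydrogen are named based on the final (lower) energy level:
- Lyman series: n_final = 1 (ultraviolet)
- Balmer series: n_final = 2 (visible/near-UV)
- Paschen series: n_final = 3 (infrared)
- Brackett series: n_final = 4 (infrared)
- Pfund series: n_final = 5 (far infrared)

Since this transition ends at n = 5, it belongs to the Pfund series.

For reference, this 19 → 5 line has photon energy
ΔE = 13.6057 eV × (1/5² - 1/19²) = 0.50653908033 eV,
corresponding to wavelength λ = hc/ΔE = 1239.84 eV·nm / 0.50653908033 eV = 2447.66899 nm in the far infrared region.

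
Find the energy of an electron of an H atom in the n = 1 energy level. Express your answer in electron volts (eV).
-13.605700 eV

The energy levels of a hydrogen-like atom are given by:
E_n = -13.6057 eV / n²

For n = 1:
E_1 = -13.6057 eV / 1²
E_1 = -13.6057 eV / 1
E_1 = -13.605700 eV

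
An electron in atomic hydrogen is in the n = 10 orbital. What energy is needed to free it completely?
0.1361 eV

The ionization energy is the energy needed to remove the electron completely (n → ∞).

For hydrogen, E_n = -13.6057 eV / n².

At n = 10: E_10 = -13.6057 / 10² = -0.1360570 eV
At n = ∞: E_∞ = 0 eV

Ionization energy = E_∞ - E_10 = 0 - (-0.1360570) = 0.1360570 eV
Ionization energy ≈ 0.1361 eV

This is also called the binding energy of the electron in state n = 10.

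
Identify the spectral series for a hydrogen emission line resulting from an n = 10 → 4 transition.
Brackett series

The spectral series in hydrogen are named based on the final (lower) energy level:
- Lyman series: n_final = 1 (ultraviolet)
- Balmer series: n_final = 2 (visible/near-UV)
- Paschen series: n_final = 3 (infrared)
- Brackett series: n_final = 4 (infrared)
- Pfund series: n_final = 5 (far infrared)

Since this transition ends at n = 4, it belongs to the Brackett series.

For reference, this 10 → 4 line has photon energy
ΔE = 13.6057 eV × (1/4² - 1/10²) = 0.714299250 eV,
corresponding to wavelength λ = hc/ΔE = 1239.84 eV·nm / 0.714299250 eV = 1735.743 nm in the infrared region.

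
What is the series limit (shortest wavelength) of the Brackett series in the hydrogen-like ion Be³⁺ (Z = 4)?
91.126513 nm

The series limit corresponds to the transition from n = ∞ to n = 4.
This is the highest energy (shortest wavelength) transition in the Brackett series.

E_∞ = 0 eV
E_4 = -13.6057 × 4² / 4² = -13.60570000 eV

Energy at series limit:
ΔE = E_∞ - E_4 = 0 - (-13.60570000) = 13.60570000 eV
λ = hc/E = 1239.84 eV·nm / 13.60570000 eV = 91.126513 nm

This energy equals the ionization energy from the n = 4 state of Be³⁺.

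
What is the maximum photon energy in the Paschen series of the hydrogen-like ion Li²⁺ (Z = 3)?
13.605700 eV

The series limit corresponds to the transition from n = ∞ to n = 3.
This is the highest energy (shortest wavelength) transition in the Paschen series.

E_∞ = 0 eV
E_3 = -13.6057 × 3² / 3² = -13.605700 eV

Energy at series limit:
ΔE = E_∞ - E_3 = 0 - (-13.605700) = 13.605700 eV

This energy equals the ionization energy from the n = 3 state of Li²⁺.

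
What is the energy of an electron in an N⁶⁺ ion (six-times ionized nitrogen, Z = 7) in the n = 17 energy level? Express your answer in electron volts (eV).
-2.306849 eV

The energy levels of a hydrogen-like atom are given by:
E_n = -13.6057 Z² / n² eV  (with Z = 7 for N⁶⁺)

For n = 17:
E_17 = -13.6057 × 7² / 17²
E_17 = -13.6057 × 49 / 289
E_17 = -2.306849 eV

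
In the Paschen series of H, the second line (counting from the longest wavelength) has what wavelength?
1281.47 nm

The lines of a series are numbered from the longest wavelength (smallest ΔE) outward; the second line is the transition from n = n_f + 2 to n_f.
The Paschen series has all transitions ending at n_f = 3.

For H, the second line (β-line) is the jump from n = 5 to n = 3:
E_5 = -13.6057 / 5² = -0.54422800 eV
E_3 = -13.6057 / 3² = -1.51174444 eV
ΔE = E_5 - E_3 = 0.96751644 eV

λ = hc/E = 1239.84 eV·nm / 0.96751644 eV
λ = 1281.47 nm

This is the β-line of the Paschen series in H.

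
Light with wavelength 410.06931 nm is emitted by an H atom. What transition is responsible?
n = 6 → n = 2

First, find the photon energy from the wavelength (hc = 1239.84 eV·nm):
E = hc/λ = 1239.84 eV·nm / 410.06931 nm = 3.0234889 eV

The energy levels of hydrogen satisfy E_n = -13.6057 / n² eV, so an emission n_i → n_f releases
ΔE = 13.6057 × (1/n_f² − 1/n_i²) eV.

Setting ΔE equal to the photon energy:
1/n_f² − 1/n_i² = 3.0234889 / 13.6057 = 0.22222222

Since 1/n_i² must be positive, we need 1/n_f² > 0.22222222, i.e. n_f ≤ 2. For each allowed n_f, solve n_i = (1/n_f² − 0.22222222)^(−1/2) and check whether it is a whole number:
  n_f = 1: 1/n_i² = 1.00000000 − 0.22222222 = 0.77777778 → n_i = 1.134  (not an integer) ✗
  n_f = 2: 1/n_i² = 0.25000000 − 0.22222222 = 0.02777778 → n_i = 6.000  → integer, n_i = 6 ✓

Only n_f = 2 gives an integer upper level, n_i = 6.

The transition is from n = 6 to n = 2 (emission).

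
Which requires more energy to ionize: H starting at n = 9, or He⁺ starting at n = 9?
He⁺ at n = 9 (E = -0.6719 eV)

Using E_n = -13.6057 Z² / n² eV:

H (Z = 1) at n = 9:
E = -13.6057 × 1² / 9² = -13.6057 × 1 / 81 = -0.1679716 eV

He⁺ (Z = 2) at n = 9:
E = -13.6057 × 2² / 9² = -13.6057 × 4 / 81 = -0.6718864 eV

Since -0.6718864 eV < -0.1679716 eV,
He⁺ at n = 9 is more tightly bound (requires more energy to ionize).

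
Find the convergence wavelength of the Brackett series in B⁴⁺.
58.32 nm

The series limit corresponds to the transition from n = ∞ to n = 4.
This is the highest energy (shortest wavelength) transition in the Brackett series.

E_∞ = 0 eV
E_4 = -13.6057 × 5² / 4² = -21.2589 eV

Energy at series limit:
ΔE = E_∞ - E_4 = 0 - (-21.2589) = 21.2589 eV
λ = hc/E = 1239.84 eV·nm / 21.2589 eV = 58.32 nm

This energy equals the ionization energy from the n = 4 state of B⁴⁺.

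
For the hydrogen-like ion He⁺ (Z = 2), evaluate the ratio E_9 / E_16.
3.16049

Using E_n = -13.6057 Z² / n² eV with Z = 2:

E_9 = -13.6057 × 2² / 9² = -54.4228 / 81 = -0.67188641975 eV
E_16 = -13.6057 × 2² / 16² = -54.4228 / 256 = -0.21258906250 eV

The ratio is:
E_9/E_16 = (-0.67188641975) / (-0.21258906250)
E_9/E_16 = (-54.4228/81) / (-54.4228/256)
E_9/E_16 = 256/81
E_9/E_16 = 3.16049
(Note: the Z² factors cancel in the ratio.)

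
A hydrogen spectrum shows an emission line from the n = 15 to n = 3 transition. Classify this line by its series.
Paschen series

The spectral series in hydrogen are named based on the final (lower) energy level:
- Lyman series: n_final = 1 (ultraviolet)
- Balmer series: n_final = 2 (visible/near-UV)
- Paschen series: n_final = 3 (infrared)
- Brackett series: n_final = 4 (infrared)
- Pfund series: n_final = 5 (far infrared)

Since this transition ends at n = 3, it belongs to the Paschen series.

For reference, this 15 → 3 line has photon energy
ΔE = 13.6057 eV × (1/3² - 1/15²) = 1.451274667 eV,
corresponding to wavelength λ = hc/ΔE = 1239.84 eV·nm / 1.451274667 eV = 854.31106 nm in the infrared region.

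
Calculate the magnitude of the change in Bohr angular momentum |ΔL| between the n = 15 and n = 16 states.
1.05e-34 J·s (or 1ℏ)

In the Bohr model, L_n = nℏ where ℏ = 1.0546e-34 J·s.

L_16 = 16ℏ = 1.6874e-33 J·s
L_15 = 15ℏ = 1.5819e-33 J·s

ΔL = L_16 - L_15 = (16 - 15)ℏ = 1ℏ
ΔL = 1 × 1.0546e-34 J·s = 1.05e-34 J·s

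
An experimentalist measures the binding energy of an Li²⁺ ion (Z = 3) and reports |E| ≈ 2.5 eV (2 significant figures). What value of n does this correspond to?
n = 7

The exact energy levels follow E_n = -13.6057 Z² / n² eV with Z = 3.

The measured value (-2.5 eV) is reported to only 2 significant figures, so we must test candidate n values and see which one matches to that precision.

Candidate energies:
  n = 5:  E = -13.6057 × 3² / 5² = -4.898052 eV
  n = 6:  E = -13.6057 × 3² / 6² = -3.401425 eV
  n = 7:  E = -13.6057 × 3² / 7² = -2.499006 eV  ← matches
  n = 8:  E = -13.6057 × 3² / 8² = -1.913302 eV
  n = 9:  E = -13.6057 × 3² / 9² = -1.511744 eV

Checking against the measurement of -2.5 eV (2 sig figs), only n = 7 agrees:
E_7 = -2.499006 eV, which rounds to -2.5 eV ✓

Therefore n = 7.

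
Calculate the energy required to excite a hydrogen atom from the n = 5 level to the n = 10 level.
0.408171 eV

The energy levels of a hydrogen-like atom are E_n = -13.6057 eV / n².

Energy at n = 5: E_5 = -13.6057 / 5² = -0.544228000 eV
Energy at n = 10: E_10 = -13.6057 / 10² = -0.136057000 eV

The excitation energy is the difference:
ΔE = E_10 - E_5
ΔE = -0.136057000 - (-0.544228000)
ΔE = 0.408171 eV

Since this is positive, energy must be absorbed (photon absorption).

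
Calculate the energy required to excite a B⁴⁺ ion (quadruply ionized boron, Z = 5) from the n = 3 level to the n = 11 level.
34.982516 eV

The energy levels of a hydrogen-like atom are E_n = -13.6057 Z² eV / n².

Energy at n = 3: E_3 = -13.6057 × 5² / 3² = -37.793611111 eV
Energy at n = 11: E_11 = -13.6057 × 5² / 11² = -2.811095041 eV

The excitation energy is the difference:
ΔE = E_11 - E_3
ΔE = -2.811095041 - (-37.793611111)
ΔE = 34.982516 eV

Since this is positive, energy must be absorbed (photon absorption).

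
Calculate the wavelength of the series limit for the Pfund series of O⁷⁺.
35.59629 nm

The series limit corresponds to the transition from n = ∞ to n = 5.
This is the highest energy (shortest wavelength) transition in the Pfund series.

E_∞ = 0 eV
E_5 = -13.6057 × 8² / 5² = -34.8305920 eV

Energy at series limit:
ΔE = E_∞ - E_5 = 0 - (-34.8305920) = 34.8305920 eV
λ = hc/E = 1239.84 eV·nm / 34.8305920 eV = 35.59629 nm

This energy equals the ionization energy from the n = 5 state of O⁷⁺.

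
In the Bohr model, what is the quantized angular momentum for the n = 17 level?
1.79277e-33 J·s (or 17ℏ)

In the Bohr model, angular momentum is quantized:
L = nℏ

where ℏ = h/(2π) = 1.0545718e-34 J·s

For n = 17:
L = 17 × 1.0545718e-34 J·s
L = 1.79277e-33 J·s

This can also be written as L = 17ℏ.
The angular momentum is an integer multiple of the reduced Planck constant.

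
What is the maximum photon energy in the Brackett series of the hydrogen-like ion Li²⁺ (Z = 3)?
7.653206 eV

The series limit corresponds to the transition from n = ∞ to n = 4.
This is the highest energy (shortest wavelength) transition in the Brackett series.

E_∞ = 0 eV
E_4 = -13.6057 × 3² / 4² = -7.653206 eV

Energy at series limit:
ΔE = E_∞ - E_4 = 0 - (-7.653206) = 7.653206 eV

This energy equals the ionization energy from the n = 4 state of Li²⁺.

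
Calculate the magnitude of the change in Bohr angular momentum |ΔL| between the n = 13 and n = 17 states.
4.218e-34 J·s (or 4ℏ)

In the Bohr model, L_n = nℏ where ℏ = 1.05457e-34 J·s.

L_17 = 17ℏ = 1.79277e-33 J·s
L_13 = 13ℏ = 1.37094e-33 J·s

ΔL = L_17 - L_13 = (17 - 13)ℏ = 4ℏ
ΔL = 4 × 1.05457e-34 J·s = 4.218e-34 J·s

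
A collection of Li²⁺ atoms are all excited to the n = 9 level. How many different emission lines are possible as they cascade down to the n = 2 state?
28

The electron can occupy levels n = 2, 3, ..., 9 during de-excitation — that is m = 9 - 2 + 1 = 8 distinct levels.

The number of distinct spectral lines equals the number of ways to choose 2 of these m levels (each pair gives one possible emission transition):

Number of lines = m(m-1)/2 = 8×7/2 = 28

These correspond to all possible transitions between the 8 levels:
9 → 8, 9 → 7, 9 → 6, 9 → 5, 9 → 4, 9 → 3, 9 → 2, 8 → 7...

Each transition produces a photon with a unique energy (and thus wavelength). This count does not depend on Z.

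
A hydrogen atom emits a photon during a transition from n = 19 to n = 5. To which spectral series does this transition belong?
Pfund series

The spectral series in hydrogen are named based on the final (lower) energy level:
- Lyman series: n_final = 1 (ultraviolet)
- Balmer series: n_final = 2 (visible/near-UV)
- Paschen series: n_final = 3 (infrared)
- Brackett series: n_final = 4 (infrared)
- Pfund series: n_final = 5 (far infrared)

Since this transition ends at n = 5, it belongs to the Pfund series.

For reference, this 19 → 5 line has photon energy
ΔE = 13.6057 eV × (1/5² - 1/19²) = 0.50653908033 eV,
corresponding to wavelength λ = hc/ΔE = 1239.84 eV·nm / 0.50653908033 eV = 2447.66899 nm in the far infrared region.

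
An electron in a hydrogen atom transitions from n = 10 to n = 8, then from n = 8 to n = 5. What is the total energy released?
0.41 eV

The energy levels of hydrogen are E_n = -13.6057 / n² eV.

First transition (10 → 8):
ΔE₁ = |E_8 - E_10|
ΔE₁ = |-0.21258906 - (-0.13605700)| = 0.07653 eV

Second transition (8 → 5):
ΔE₂ = |E_5 - E_8|
ΔE₂ = |-0.54422800 - (-0.21258906)| = 0.33164 eV

Total energy released:
E_total = ΔE₁ + ΔE₂ = 0.07653 + 0.33164 = 0.41 eV

Note: This equals the direct transition 10 → 5: 0.41 eV ✓
Energy is conserved regardless of the path taken.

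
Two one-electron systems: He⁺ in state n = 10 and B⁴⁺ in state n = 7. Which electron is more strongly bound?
B⁴⁺ at n = 7 (E = -6.9417 eV)

Using E_n = -13.6057 Z² / n² eV:

He⁺ (Z = 2) at n = 10:
E = -13.6057 × 2² / 10² = -13.6057 × 4 / 100 = -0.5442280 eV

B⁴⁺ (Z = 5) at n = 7:
E = -13.6057 × 5² / 7² = -13.6057 × 25 / 49 = -6.9416837 eV

Since -6.9416837 eV < -0.5442280 eV,
B⁴⁺ at n = 7 is more tightly bound (requires more energy to ionize).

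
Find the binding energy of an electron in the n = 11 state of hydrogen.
0.11 eV

The ionization energy is the energy needed to remove the electron completely (n → ∞).

For hydrogen, E_n = -13.6057 eV / n².

At n = 11: E_11 = -13.6057 / 11² = -0.11244 eV
At n = ∞: E_∞ = 0 eV

Ionization energy = E_∞ - E_11 = 0 - (-0.11244) = 0.11244 eV
Ionization energy ≈ 0.11 eV

This is also called the binding energy of the electron in state n = 11.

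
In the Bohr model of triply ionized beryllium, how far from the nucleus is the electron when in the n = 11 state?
1.60076 nm (or 16.00761 Å)

The Bohr radius formula is:
r_n = n² a₀ / Z

where a₀ = 0.05291772 nm is the Bohr radius.

For Be³⁺ (Z = 4) at n = 11:
r_11 = 11² × 0.05291772 nm / 4
r_11 = 121 × 0.05291772 nm / 4
r_11 = 6.403044 nm / 4
r_11 = 1.60076 nm

The electron orbits at approximately 1.60076 nm from the nucleus.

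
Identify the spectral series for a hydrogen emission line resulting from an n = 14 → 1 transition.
Lyman series

The spectral series in hydrogen are named based on the final (lower) energy level:
- Lyman series: n_final = 1 (ultraviolet)
- Balmer series: n_final = 2 (visible/near-UV)
- Paschen series: n_final = 3 (infrared)
- Brackett series: n_final = 4 (infrared)
- Pfund series: n_final = 5 (far infrared)

Since this transition ends at n = 1, it belongs to the Lyman series.

For reference, this 14 → 1 line has photon energy
ΔE = 13.6057 eV × (1/1² - 1/14²) = 13.53628316 eV,
corresponding to wavelength λ = hc/ΔE = 1239.84 eV·nm / 13.53628316 eV = 91.593829 nm in the ultraviolet region.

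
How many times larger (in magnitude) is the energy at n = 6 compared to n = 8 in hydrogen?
1.78

Using E_n = -13.6057 Z² / n² eV with Z = 1:

E_6 = -13.6057 / 6² = -13.6057 / 36 = -0.37793611 eV
E_8 = -13.6057 / 8² = -13.6057 / 64 = -0.21258906 eV

The ratio is:
E_6/E_8 = (-0.37793611) / (-0.21258906)
E_6/E_8 = (-13.6057/36) / (-13.6057/64)
E_6/E_8 = 64/36
E_6/E_8 = 1.78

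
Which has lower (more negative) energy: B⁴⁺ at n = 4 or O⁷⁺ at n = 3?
O⁷⁺ at n = 3 (E = -96.75164 eV)

Using E_n = -13.6057 Z² / n² eV:

B⁴⁺ (Z = 5) at n = 4:
E = -13.6057 × 5² / 4² = -13.6057 × 25 / 16 = -21.25890625 eV

O⁷⁺ (Z = 8) at n = 3:
E = -13.6057 × 8² / 3² = -13.6057 × 64 / 9 = -96.75164444 eV

Since -96.75164444 eV < -21.25890625 eV,
O⁷⁺ at n = 3 is more tightly bound (requires more energy to ionize).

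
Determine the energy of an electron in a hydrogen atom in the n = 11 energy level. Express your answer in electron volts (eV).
-0.112 eV

The energy levels of a hydrogen-like atom are given by:
E_n = -13.6057 eV / n²

For n = 11:
E_11 = -13.6057 eV / 11²
E_11 = -13.6057 eV / 121
E_11 = -0.112 eV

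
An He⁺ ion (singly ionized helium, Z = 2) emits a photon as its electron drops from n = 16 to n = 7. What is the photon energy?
0.898080 eV

The energy levels are E_n = -13.6057 Z² eV / n².

Energy at n = 16: E_16 = -13.6057 × 2² / 16² = -0.212589063 eV
Energy at n = 7: E_7 = -13.6057 × 2² / 7² = -1.110669388 eV

For emission (electron falling to lower state), the photon energy is:
E_photon = E_16 - E_7 = |-0.212589063 - (-1.110669388)|
E_photon = 0.898080 eV

This energy is carried away by the emitted photon.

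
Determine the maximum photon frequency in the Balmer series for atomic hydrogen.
8.225e+14 Hz

The series limit corresponds to the transition from n = ∞ to n = 2.
This is the highest energy (shortest wavelength) transition in the Balmer series.

E_∞ = 0 eV
E_2 = -13.6057 / 2² = -3.40142500 eV

Energy at series limit:
ΔE = E_∞ - E_2 = 0 - (-3.40142500) = 3.40142500 eV
E = 3.40142500 eV × (1.602177 × 10⁻¹⁹ J/eV) = 5.44968e-19 J
f = E/h = 5.44968e-19 J / (6.62607 × 10⁻³⁴ J·s) = 8.225e+14 Hz

This energy equals the ionization energy from the n = 2 state of hydrogen.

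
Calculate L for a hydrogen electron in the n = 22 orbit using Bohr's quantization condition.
2.32006e-33 J·s (or 22ℏ)

In the Bohr model, angular momentum is quantized:
L = nℏ

where ℏ = h/(2π) = 1.0545718e-34 J·s

For n = 22:
L = 22 × 1.0545718e-34 J·s
L = 2.32006e-33 J·s

This can also be written as L = 22ℏ.
The angular momentum is an integer multiple of the reduced Planck constant.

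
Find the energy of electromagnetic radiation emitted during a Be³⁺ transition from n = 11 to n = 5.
6.909 eV

The energy levels are E_n = -13.6057 Z² eV / n².

Energy at n = 11: E_11 = -13.6057 × 4² / 11² = -1.799101 eV
Energy at n = 5: E_5 = -13.6057 × 4² / 5² = -8.707648 eV

For emission (electron falling to lower state), the photon energy is:
E_photon = E_11 - E_5 = |-1.799101 - (-8.707648)|
E_photon = 6.909 eV

This energy is carried away by the emitted photon.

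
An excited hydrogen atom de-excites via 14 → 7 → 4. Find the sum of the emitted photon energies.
0.78 eV

The energy levels of hydrogen are E_n = -13.6057 / n² eV.

First transition (14 → 7):
ΔE₁ = |E_7 - E_14|
ΔE₁ = |-0.27766735 - (-0.06941684)| = 0.20825 eV

Second transition (7 → 4):
ΔE₂ = |E_4 - E_7|
ΔE₂ = |-0.85035625 - (-0.27766735)| = 0.57269 eV

Total energy released:
E_total = ΔE₁ + ΔE₂ = 0.20825 + 0.57269 = 0.78 eV

Note: This equals the direct transition 14 → 4: 0.78 eV ✓
Energy is conserved regardless of the path taken.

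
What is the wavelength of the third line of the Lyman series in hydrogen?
97.20161 nm

The lines of a series are numbered from the longest wavelength (smallest ΔE) outward; the third line is the transition from n = n_f + 3 to n_f.
The Lyman series has all transitions ending at n_f = 1.

For H, the third line (γ-line) is the jump from n = 4 to n = 1:
E_4 = -13.6057 / 4² = -0.8503563 eV
E_1 = -13.6057 / 1² = -13.6057000 eV
ΔE = E_4 - E_1 = 12.7553437 eV

λ = hc/E = 1239.84 eV·nm / 12.7553437 eV
λ = 97.20161 nm

This is the γ-line of the Lyman series in H.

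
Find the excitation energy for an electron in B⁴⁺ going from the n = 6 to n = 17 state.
8.271439 eV

The energy levels of a hydrogen-like atom are E_n = -13.6057 Z² eV / n².

Energy at n = 6: E_6 = -13.6057 × 5² / 6² = -9.448402778 eV
Energy at n = 17: E_17 = -13.6057 × 5² / 17² = -1.176963668 eV

The excitation energy is the difference:
ΔE = E_17 - E_6
ΔE = -1.176963668 - (-9.448402778)
ΔE = 8.271439 eV

Since this is positive, energy must be absorbed (photon absorption).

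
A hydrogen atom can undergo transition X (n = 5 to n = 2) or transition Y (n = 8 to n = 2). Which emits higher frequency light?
8 → 2

Calculate the energy for each transition:

Transition 5 → 2:
ΔE₁ = |E_2 - E_5| = |-13.6057/2² - (-13.6057/5²)|
ΔE₁ = |-3.401425000 - (-0.544228000)| = 2.857197 eV

Transition 8 → 2:
ΔE₂ = |E_2 - E_8| = |-13.6057/2² - (-13.6057/8²)|
ΔE₂ = |-3.401425000 - (-0.212589063)| = 3.188836 eV

Since 3.188836 eV > 2.857197 eV, the transition 8 → 2 emits the more energetic photon.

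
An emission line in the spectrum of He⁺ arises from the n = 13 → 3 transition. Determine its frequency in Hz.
1.3843e+15 Hz

First, find the transition energy:
E_13 = -13.6057 × 2² / 13² = -0.3220284 eV
E_3 = -13.6057 × 2² / 3² = -6.0469778 eV
|ΔE| = |E_3 - E_13| = 5.7249494 eV

Convert to Joules: E = 5.7249494 eV × (1.602177 × 10⁻¹⁹ J/eV) = 9.172382e-19 J

Using E = hf:
f = E/h = 9.172382e-19 J / (6.62607 × 10⁻³⁴ J·s)
f = 1.3843e+15 Hz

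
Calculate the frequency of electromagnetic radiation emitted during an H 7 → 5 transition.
6.4454e+13 Hz

First, find the transition energy:
E_7 = -13.6057 / 7² = -0.27766735 eV
E_5 = -13.6057 / 5² = -0.54422800 eV
|ΔE| = |E_5 - E_7| = 0.26656065 eV

Convert to Joules: E = 0.26656065 eV × (1.602177 × 10⁻¹⁹ J/eV) = 4.270773e-20 J

Using E = hf:
f = E/h = 4.270773e-20 J / (6.62607 × 10⁻³⁴ J·s)
f = 6.4454e+13 Hz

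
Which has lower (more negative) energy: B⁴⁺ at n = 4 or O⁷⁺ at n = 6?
O⁷⁺ at n = 6 (E = -24.187911 eV)

Using E_n = -13.6057 Z² / n² eV:

B⁴⁺ (Z = 5) at n = 4:
E = -13.6057 × 5² / 4² = -13.6057 × 25 / 16 = -21.258906250 eV

O⁷⁺ (Z = 8) at n = 6:
E = -13.6057 × 8² / 6² = -13.6057 × 64 / 36 = -24.187911111 eV

Since -24.187911111 eV < -21.258906250 eV,
O⁷⁺ at n = 6 is more tightly bound (requires more energy to ionize).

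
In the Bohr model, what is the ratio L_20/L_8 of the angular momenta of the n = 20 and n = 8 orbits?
2.50000

In the Bohr model, L_n = nℏ, so the ratio is purely the ratio of quantum numbers:

L_20/L_8 = 20ℏ / 8ℏ = 20/8 = 2.50000

The angular momentum scales linearly with n.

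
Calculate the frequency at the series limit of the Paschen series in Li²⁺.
3.28984e+15 Hz

The series limit corresponds to the transition from n = ∞ to n = 3.
This is the highest energy (shortest wavelength) transition in the Paschen series.

E_∞ = 0 eV
E_3 = -13.6057 × 3² / 3² = -13.6057000 eV

Energy at series limit:
ΔE = E_∞ - E_3 = 0 - (-13.6057000) = 13.6057000 eV
E = 13.6057000 eV × (1.602177 × 10⁻¹⁹ J/eV) = 2.1798740e-18 J
f = E/h = 2.1798740e-18 J / (6.62607 × 10⁻³⁴ J·s) = 3.28984e+15 Hz

This energy equals the ionization energy from the n = 3 state of Li²⁺.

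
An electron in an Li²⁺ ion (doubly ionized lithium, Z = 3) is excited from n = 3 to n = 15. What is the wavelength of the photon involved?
94.9235 nm

First, find the transition energy using E_n = -13.6057 Z² / n² eV:
E_3 = -13.6057 × 3² / 3² = -13.605700 eV
E_15 = -13.6057 × 3² / 15² = -0.544228 eV

Photon energy: |ΔE| = |E_15 - E_3| = 13.061472 eV

Convert to wavelength using E = hc/λ with hc = 1239.84 eV·nm:
λ = hc/E = 1239.84 eV·nm / 13.061472 eV
λ = 94.9235 nm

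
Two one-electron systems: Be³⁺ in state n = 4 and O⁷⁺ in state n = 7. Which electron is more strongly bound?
O⁷⁺ at n = 7 (E = -17.7707 eV)

Using E_n = -13.6057 Z² / n² eV:

Be³⁺ (Z = 4) at n = 4:
E = -13.6057 × 4² / 4² = -13.6057 × 16 / 16 = -13.6057000 eV

O⁷⁺ (Z = 8) at n = 7:
E = -13.6057 × 8² / 7² = -13.6057 × 64 / 49 = -17.7707102 eV

Since -17.7707102 eV < -13.6057000 eV,
O⁷⁺ at n = 7 is more tightly bound (requires more energy to ionize).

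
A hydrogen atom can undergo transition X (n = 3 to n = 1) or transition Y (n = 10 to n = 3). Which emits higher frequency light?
3 → 1

Calculate the energy for each transition:

Transition 3 → 1:
ΔE₁ = |E_1 - E_3| = |-13.6057/1² - (-13.6057/3²)|
ΔE₁ = |-13.605700000 - (-1.511744444)| = 12.093956 eV

Transition 10 → 3:
ΔE₂ = |E_3 - E_10| = |-13.6057/3² - (-13.6057/10²)|
ΔE₂ = |-1.511744444 - (-0.136057000)| = 1.375687 eV

Since 12.093956 eV > 1.375687 eV, the transition 3 → 1 emits the more energetic photon.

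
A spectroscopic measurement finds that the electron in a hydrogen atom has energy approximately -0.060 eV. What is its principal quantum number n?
n = 15

The exact energy levels follow E_n = -13.6057 eV / n².

The measured value (-0.060 eV) is reported to only 2 significant figures, so we must test candidate n values and see which one matches to that precision.

Candidate energies:
  n = 13:  E = -13.6057/13² = -0.08051 eV
  n = 14:  E = -13.6057/14² = -0.06942 eV
  n = 15:  E = -13.6057/15² = -0.06047 eV  ← matches
  n = 16:  E = -13.6057/16² = -0.05315 eV
  n = 17:  E = -13.6057/17² = -0.04708 eV

Checking against the measurement of -0.060 eV (2 sig figs), only n = 15 agrees:
E_15 = -0.06047 eV, which rounds to -0.060 eV ✓

Therefore n = 15.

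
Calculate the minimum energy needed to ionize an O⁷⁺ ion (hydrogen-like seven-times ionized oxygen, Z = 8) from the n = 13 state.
5.15 eV

The ionization energy is the energy needed to remove the electron completely (n → ∞).

For a hydrogen-like ion with Z = 8, E_n = -13.6057 Z² / n² eV.

At n = 13: E_13 = -13.6057 × 8² / 13² = -5.15245 eV
At n = ∞: E_∞ = 0 eV

Ionization energy = E_∞ - E_13 = 0 - (-5.15245) = 5.15245 eV
Ionization energy ≈ 5.15 eV

This is also called the binding energy of the electron in state n = 13.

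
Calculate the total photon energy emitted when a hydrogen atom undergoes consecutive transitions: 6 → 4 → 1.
13.23 eV

The energy levels of hydrogen are E_n = -13.6057 / n² eV.

First transition (6 → 4):
ΔE₁ = |E_4 - E_6|
ΔE₁ = |-0.85035625 - (-0.37793611)| = 0.47242 eV

Second transition (4 → 1):
ΔE₂ = |E_1 - E_4|
ΔE₂ = |-13.60570000 - (-0.85035625)| = 12.75534 eV

Total energy released:
E_total = ΔE₁ + ΔE₂ = 0.47242 + 12.75534 = 13.23 eV

Note: This equals the direct transition 6 → 1: 13.23 eV ✓
Energy is conserved regardless of the path taken.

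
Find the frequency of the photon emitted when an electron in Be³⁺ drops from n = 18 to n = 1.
5.2475e+16 Hz

First, find the transition energy:
E_18 = -13.6057 × 4² / 18² = -0.671886 eV
E_1 = -13.6057 × 4² / 1² = -217.691200 eV
|ΔE| = |E_1 - E_18| = 217.019314 eV

Convert to Joules: E = 217.019314 eV × (1.602177 × 10⁻¹⁹ J/eV) = 3.477034e-17 J

Using E = hf:
f = E/h = 3.477034e-17 J / (6.62607 × 10⁻³⁴ J·s)
f = 5.2475e+16 Hz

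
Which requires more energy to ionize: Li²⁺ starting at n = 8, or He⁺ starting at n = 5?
He⁺ at n = 5 (E = -2.17691 eV)

Using E_n = -13.6057 Z² / n² eV:

Li²⁺ (Z = 3) at n = 8:
E = -13.6057 × 3² / 8² = -13.6057 × 9 / 64 = -1.91330156 eV

He⁺ (Z = 2) at n = 5:
E = -13.6057 × 2² / 5² = -13.6057 × 4 / 25 = -2.17691200 eV

Since -2.17691200 eV < -1.91330156 eV,
He⁺ at n = 5 is more tightly bound (requires more energy to ionize).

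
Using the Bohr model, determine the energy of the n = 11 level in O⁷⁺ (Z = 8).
-7.196 eV

For hydrogen-like ions, the energy levels scale with Z²:
E_n = -13.6057 Z² / n² eV

For O⁷⁺ (Z = 8) at n = 11:
E_11 = -13.6057 × 8² / 11²
E_11 = -13.6057 × 64 / 121
E_11 = -870.7648 / 121
E_11 = -7.196 eV

The energy is 64 times more negative than hydrogen at the same n due to the stronger nuclear charge.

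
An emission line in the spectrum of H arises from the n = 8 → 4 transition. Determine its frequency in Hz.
1.54e+14 Hz

First, find the transition energy:
E_8 = -13.6057 / 8² = -0.212589 eV
E_4 = -13.6057 / 4² = -0.850356 eV
|ΔE| = |E_4 - E_8| = 0.637767 eV

Convert to Joules: E = 0.637767 eV × (1.602177 × 10⁻¹⁹ J/eV) = 1.0218e-19 J

Using E = hf:
f = E/h = 1.0218e-19 J / (6.62607 × 10⁻³⁴ J·s)
f = 1.54e+14 Hz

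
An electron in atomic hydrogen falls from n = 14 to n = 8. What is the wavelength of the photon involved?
8659.78 nm

First, find the transition energy using E_n = -13.6057 / n² eV:
E_14 = -13.6057 / 14² = -0.06941684 eV
E_8 = -13.6057 / 8² = -0.21258906 eV

Photon energy: |ΔE| = |E_8 - E_14| = 0.14317222 eV

Convert to wavelength using E = hc/λ with hc = 1239.84 eV·nm:
λ = hc/E = 1239.84 eV·nm / 0.14317222 eV
λ = 8659.78 nm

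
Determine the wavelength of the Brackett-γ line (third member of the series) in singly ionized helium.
541.24 nm

The lines of a series are numbered from the longest wavelength (smallest ΔE) outward; the third line is the transition from n = n_f + 3 to n_f.
The Brackett series has all transitions ending at n_f = 4.

For He⁺ (Z = 2), the third line (γ-line) is the jump from n = 7 to n = 4:
E_7 = -13.6057 × 2² / 7² = -1.110669 eV
E_4 = -13.6057 × 2² / 4² = -3.401425 eV
ΔE = E_7 - E_4 = 2.290756 eV

λ = hc/E = 1239.84 eV·nm / 2.290756 eV
λ = 541.24 nm

This is the γ-line of the Brackett series in He⁺.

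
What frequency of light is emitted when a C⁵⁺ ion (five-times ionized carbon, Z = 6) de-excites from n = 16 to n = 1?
1.1797e+17 Hz

First, find the transition energy:
E_16 = -13.6057 × 6² / 16² = -1.913302 eV
E_1 = -13.6057 × 6² / 1² = -489.805200 eV
|ΔE| = |E_1 - E_16| = 487.891898 eV

Convert to Joules: E = 487.891898 eV × (1.602177 × 10⁻¹⁹ J/eV) = 7.816892e-17 J

Using E = hf:
f = E/h = 7.816892e-17 J / (6.62607 × 10⁻³⁴ J·s)
f = 1.1797e+17 Hz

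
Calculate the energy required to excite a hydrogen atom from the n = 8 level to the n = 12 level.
0.118105 eV

The energy levels of a hydrogen-like atom are E_n = -13.6057 eV / n².

Energy at n = 8: E_8 = -13.6057 / 8² = -0.212589063 eV
Energy at n = 12: E_12 = -13.6057 / 12² = -0.094484028 eV

The excitation energy is the difference:
ΔE = E_12 - E_8
ΔE = -0.094484028 - (-0.212589063)
ΔE = 0.118105 eV

Since this is positive, energy must be absorbed (photon absorption).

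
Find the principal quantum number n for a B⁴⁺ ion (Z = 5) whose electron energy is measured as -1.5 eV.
n = 15

The exact energy levels follow E_n = -13.6057 Z² / n² eV with Z = 5.

The measured value (-1.5 eV) is reported to only 2 significant figures, so we must test candidate n values and see which one matches to that precision.

Candidate energies:
  n = 13:  E = -13.6057 × 5² / 13² = -2.01268 eV
  n = 14:  E = -13.6057 × 5² / 14² = -1.73542 eV
  n = 15:  E = -13.6057 × 5² / 15² = -1.51174 eV  ← matches
  n = 16:  E = -13.6057 × 5² / 16² = -1.32868 eV
  n = 17:  E = -13.6057 × 5² / 17² = -1.17696 eV

Checking against the measurement of -1.5 eV (2 sig figs), only n = 15 agrees:
E_15 = -1.51174 eV, which rounds to -1.5 eV ✓

Therefore n = 15.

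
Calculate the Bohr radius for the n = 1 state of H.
0.0529 nm (or 0.5292 Å)

The Bohr radius formula is:
r_n = n² a₀ / Z

where a₀ = 0.0529177 nm is the Bohr radius.

For H (Z = 1) at n = 1:
r_1 = 1² × 0.0529177 nm / 1
r_1 = 1 × 0.0529177 nm / 1
r_1 = 0.05292 nm / 1
r_1 = 0.0529 nm

The electron orbits at approximately 0.0529 nm from the nucleus.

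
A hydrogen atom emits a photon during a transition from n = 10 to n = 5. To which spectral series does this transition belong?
Pfund series

The spectral series in hydrogen are named based on the final (lower) energy level:
- Lyman series: n_final = 1 (ultraviolet)
- Balmer series: n_final = 2 (visible/near-UV)
- Paschen series: n_final = 3 (infrared)
- Brackett series: n_final = 4 (infrared)
- Pfund series: n_final = 5 (far infrared)

Since this transition ends at n = 5, it belongs to the Pfund series.

For reference, this 10 → 5 line has photon energy
ΔE = 13.6057 eV × (1/5² - 1/10²) = 0.4081710000 eV,
corresponding to wavelength λ = hc/ΔE = 1239.84 eV·nm / 0.4081710000 eV = 3037.5504 nm in the far infrared region.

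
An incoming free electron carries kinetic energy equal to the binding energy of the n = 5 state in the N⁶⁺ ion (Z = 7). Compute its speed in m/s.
3.0628e+06 m/s (or 1.0216% of c)

The binding energy at n = 5 for N⁶⁺ is:
E_5 = -13.6057 × 7²/5² = -26.667172 eV
|E_5| = 26.667172 eV

Convert to Joules:
KE = 26.667172 eV × (1.602177 × 10⁻¹⁹ J/eV) = 4.272553e-18 J

Using KE = ½mv²:
v = √(2·KE/m_e)
v = √(2 × 4.272553e-18 J / 9.10938 × 10⁻³¹ kg)
v = 3.0628e+06 m/s

This is approximately 1.0216% the speed of light.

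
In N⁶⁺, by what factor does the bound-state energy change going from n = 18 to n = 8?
5.0625

Using E_n = -13.6057 Z² / n² eV with Z = 7:

E_8 = -13.6057 × 7² / 8² = -666.6793 / 64 = -10.416864063 eV
E_18 = -13.6057 × 7² / 18² = -666.6793 / 324 = -2.057652160 eV

The ratio is:
E_8/E_18 = (-10.416864063) / (-2.057652160)
E_8/E_18 = (-666.6793/64) / (-666.6793/324)
E_8/E_18 = 324/64
E_8/E_18 = 5.0625
(Note: the Z² factors cancel in the ratio.)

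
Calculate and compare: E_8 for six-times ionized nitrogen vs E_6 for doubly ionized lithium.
N⁶⁺ at n = 8 (E = -10.41686 eV)

Using E_n = -13.6057 Z² / n² eV:

N⁶⁺ (Z = 7) at n = 8:
E = -13.6057 × 7² / 8² = -13.6057 × 49 / 64 = -10.41686406 eV

Li²⁺ (Z = 3) at n = 6:
E = -13.6057 × 3² / 6² = -13.6057 × 9 / 36 = -3.40142500 eV

Since -10.41686406 eV < -3.40142500 eV,
N⁶⁺ at n = 8 is more tightly bound (requires more energy to ionize).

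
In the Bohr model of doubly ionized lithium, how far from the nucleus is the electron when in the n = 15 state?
3.9688 nm (or 39.6883 Å)

The Bohr radius formula is:
r_n = n² a₀ / Z

where a₀ = 0.0529177 nm is the Bohr radius.

For Li²⁺ (Z = 3) at n = 15:
r_15 = 15² × 0.0529177 nm / 3
r_15 = 225 × 0.0529177 nm / 3
r_15 = 11.90648 nm / 3
r_15 = 3.9688 nm

The electron orbits at approximately 3.9688 nm from the nucleus.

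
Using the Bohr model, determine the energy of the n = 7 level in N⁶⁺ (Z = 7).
-13.60570 eV

For hydrogen-like ions, the energy levels scale with Z²:
E_n = -13.6057 Z² / n² eV

For N⁶⁺ (Z = 7) at n = 7:
E_7 = -13.6057 × 7² / 7²
E_7 = -13.6057 × 49 / 49
E_7 = -666.6793 / 49
E_7 = -13.60570 eV

The energy is 49 times more negative than hydrogen at the same n due to the stronger nuclear charge.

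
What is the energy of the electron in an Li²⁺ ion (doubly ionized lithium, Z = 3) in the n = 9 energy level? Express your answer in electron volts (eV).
-1.51174 eV

The energy levels of a hydrogen-like atom are given by:
E_n = -13.6057 Z² / n² eV  (with Z = 3 for Li²⁺)

For n = 9:
E_9 = -13.6057 × 3² / 9²
E_9 = -13.6057 × 9 / 81
E_9 = -1.51174 eV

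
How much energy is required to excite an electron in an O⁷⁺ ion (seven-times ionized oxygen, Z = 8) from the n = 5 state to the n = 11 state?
27.634 eV

The energy levels of a hydrogen-like atom are E_n = -13.6057 Z² eV / n².

Energy at n = 5: E_5 = -13.6057 × 8² / 5² = -34.830592 eV
Energy at n = 11: E_11 = -13.6057 × 8² / 11² = -7.196403 eV

The excitation energy is the difference:
ΔE = E_11 - E_5
ΔE = -7.196403 - (-34.830592)
ΔE = 27.634 eV

Since this is positive, energy must be absorbed (photon absorption).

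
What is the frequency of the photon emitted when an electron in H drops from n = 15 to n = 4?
1.9099e+14 Hz

First, find the transition energy:
E_15 = -13.6057 / 15² = -0.06046978 eV
E_4 = -13.6057 / 4² = -0.85035625 eV
|ΔE| = |E_4 - E_15| = 0.78988647 eV

Convert to Joules: E = 0.78988647 eV × (1.602177 × 10⁻¹⁹ J/eV) = 1.265538e-19 J

Using E = hf:
f = E/h = 1.265538e-19 J / (6.62607 × 10⁻³⁴ J·s)
f = 1.9099e+14 Hz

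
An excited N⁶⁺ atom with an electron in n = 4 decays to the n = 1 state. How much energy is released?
625.0118 eV

The energy levels are E_n = -13.6057 Z² eV / n².

Energy at n = 4: E_4 = -13.6057 × 7² / 4² = -41.6674563 eV
Energy at n = 1: E_1 = -13.6057 × 7² / 1² = -666.6793000 eV

For emission (electron falling to lower state), the photon energy is:
E_photon = E_4 - E_1 = |-41.6674563 - (-666.6793000)|
E_photon = 625.0118 eV

This energy is carried away by the emitted photon.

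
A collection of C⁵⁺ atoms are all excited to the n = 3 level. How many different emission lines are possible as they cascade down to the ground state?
3

The electron can occupy levels n = 1, 2, ..., 3 during de-excitation — that is m = 3 - 1 + 1 = 3 distinct levels.

The number of distinct spectral lines equals the number of ways to choose 2 of these m levels (each pair gives one possible emission transition):

Number of lines = m(m-1)/2 = 3×2/2 = 3

These correspond to all possible transitions between the 3 levels:
3 → 2, 3 → 1, 2 → 1

Each transition produces a photon with a unique energy (and thus wavelength). This count does not depend on Z.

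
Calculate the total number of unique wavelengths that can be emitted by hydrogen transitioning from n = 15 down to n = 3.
78

The electron can occupy levels n = 3, 4, ..., 15 during de-excitation — that is m = 15 - 3 + 1 = 13 distinct levels.

The number of distinct spectral lines equals the number of ways to choose 2 of these m levels (each pair gives one possible emission transition):

Number of lines = m(m-1)/2 = 13×12/2 = 78

These correspond to all possible transitions between the 13 levels:
15 → 14, 15 → 13, 15 → 12, 15 → 11, 15 → 10, 15 → 9, 15 → 8, 15 → 7...

Each transition produces a photon with a unique energy (and thus wavelength). This count does not depend on Z.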